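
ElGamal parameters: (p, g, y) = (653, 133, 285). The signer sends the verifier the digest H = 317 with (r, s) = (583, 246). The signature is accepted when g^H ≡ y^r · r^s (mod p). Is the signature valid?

valid

Left side g^H mod p:
133^2 = 17689 ≡ 58
133^4 ≡ 58^2 = 3364 ≡ 99
133^8 ≡ 99^2 = 9801 ≡ 6
133^16 ≡ 6^2 = 36
133^32 ≡ 36^2 = 1296 ≡ 643
133^64 ≡ 643^2 = 413449 ≡ 100
133^128 ≡ 100^2 = 10000 ≡ 205
133^256 ≡ 205^2 = 42025 ≡ 233
317 = 256 + 32 + 16 + 8 + 4 + 1, so 133^317 ≡ 233·643·36·6·99·133 ≡ 644 (mod 653)
Right side y^r · r^s mod p:
285^2 = 81225 ≡ 253
285^4 ≡ 253^2 = 64009 ≡ 15
285^8 ≡ 15^2 = 225
285^16 ≡ 225^2 = 50625 ≡ 344
285^32 ≡ 344^2 = 118336 ≡ 143
285^64 ≡ 143^2 = 20449 ≡ 206
285^128 ≡ 206^2 = 42436 ≡ 644
285^256 ≡ 644^2 = 414736 ≡ 81
285^512 ≡ 81^2 = 6561 ≡ 31
583 = 512 + 64 + 4 + 2 + 1, so 285^583 ≡ 31·206·15·253·285 ≡ 230 (mod 653)
583^2 = 339889 ≡ 329
583^4 ≡ 329^2 = 108241 ≡ 496
583^8 ≡ 496^2 = 246016 ≡ 488
583^16 ≡ 488^2 = 238144 ≡ 452
583^32 ≡ 452^2 = 204304 ≡ 568
583^64 ≡ 568^2 = 322624 ≡ 42
583^128 ≡ 42^2 = 1764 ≡ 458
246 = 128 + 64 + 32 + 16 + 4 + 2, so 583^246 ≡ 458·42·568·452·496·329 ≡ 264 (mod 653)
230·264 = 60720 ≡ 644 (mod 653)
644 ≡ 644 (mod 653), so the signature is genuine.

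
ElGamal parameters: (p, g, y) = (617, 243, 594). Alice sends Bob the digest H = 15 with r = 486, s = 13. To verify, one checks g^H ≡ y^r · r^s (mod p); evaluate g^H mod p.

533

Squares mod 617: 243^1≡243, 243^2≡434, 243^4≡171, 243^8≡242
15 = 8 + 4 + 2 + 1, so 243^15 ≡ 242·171·434·243 ≡ 533 (mod 617)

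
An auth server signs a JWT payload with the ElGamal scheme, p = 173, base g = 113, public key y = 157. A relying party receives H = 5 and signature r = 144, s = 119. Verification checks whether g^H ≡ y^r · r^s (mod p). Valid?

yes

Left side g^H mod p:
113^2 = 12769 ≡ 140
113^4 ≡ 140^2 = 19600 ≡ 51
5 = 4 + 1, so 113^5 ≡ 51·113 ≡ 54 (mod 173)
Right side y^r · r^s mod p:
157^2 = 24649 ≡ 83
157^4 ≡ 83^2 = 6889 ≡ 142
157^8 ≡ 142^2 = 20164 ≡ 96
157^16 ≡ 96^2 = 9216 ≡ 47
157^32 ≡ 47^2 = 2209 ≡ 133
157^64 ≡ 133^2 = 17689 ≡ 43
157^128 ≡ 43^2 = 1849 ≡ 119
144 = 128 + 16, so 157^144 ≡ 119·47 ≡ 57 (mod 173)
144^2 = 20736 ≡ 149
144^4 ≡ 149^2 = 22201 ≡ 57
144^8 ≡ 57^2 = 3249 ≡ 135
144^16 ≡ 135^2 = 18225 ≡ 60
144^32 ≡ 60^2 = 3600 ≡ 140
144^64 ≡ 140^2 = 19600 ≡ 51
119 = 64 + 32 + 16 + 4 + 2 + 1, so 144^119 ≡ 51·140·60·57·149·144 ≡ 92 (mod 173)
57·92 = 5244 ≡ 54 (mod 173)
54 ≡ 54 (mod 173), so the signature is genuine.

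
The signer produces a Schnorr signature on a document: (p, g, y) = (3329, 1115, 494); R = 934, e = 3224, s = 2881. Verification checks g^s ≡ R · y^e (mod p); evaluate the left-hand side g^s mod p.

2588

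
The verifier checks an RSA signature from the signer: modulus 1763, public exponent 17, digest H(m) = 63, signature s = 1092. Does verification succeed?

fails

s^2 ≡ 1092^2 = 1192464 ≡ 676
s^4 ≡ 676^2 = 456976 ≡ 359
s^8 ≡ 359^2 = 128881 ≡ 182
s^16 ≡ 182^2 = 33124 ≡ 1390
17 = 16 + 1, so s^17 ≡ 1390·1092 ≡ 1700 (mod 1763)
The recovered value 1700 does not match the digest 63.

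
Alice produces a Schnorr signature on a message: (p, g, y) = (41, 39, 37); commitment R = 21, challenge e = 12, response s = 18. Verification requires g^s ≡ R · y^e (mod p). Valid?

no

g^s mod p:
39^18 mod 41 = 31
R · y^e mod p:
37^12 mod 41 = 16
21·16 = 336 ≡ 8 (mod 41)
31 ≠ 8; the check fails.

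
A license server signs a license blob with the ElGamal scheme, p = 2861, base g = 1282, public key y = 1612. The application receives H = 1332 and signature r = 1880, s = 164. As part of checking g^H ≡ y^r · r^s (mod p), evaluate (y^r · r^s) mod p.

1612^2 = 2598544 ≡ 756
1612^4 ≡ 756^2 = 571536 ≡ 2197
1612^8 ≡ 2197^2 = 4826809 ≡ 302
1612^16 ≡ 302^2 = 91204 ≡ 2513
1612^32 ≡ 2513^2 = 6315169 ≡ 942
1612^64 ≡ 942^2 = 887364 ≡ 454
1612^128 ≡ 454^2 = 206116 ≡ 124
1612^256 ≡ 124^2 = 15376 ≡ 1071
1612^512 ≡ 1071^2 = 1147041 ≡ 2641
1612^1024 ≡ 2641^2 = 6974881 ≡ 2624
1880 = 1024 + 512 + 256 + 64 + 16 + 8, so 1612^1880 ≡ 2624·2641·1071·454·2513·302 ≡ 2293 (mod 2861)
1880^2 = 3534400 ≡ 1065
1880^4 ≡ 1065^2 = 1134225 ≡ 1269
1880^8 ≡ 1269^2 = 1610361 ≡ 2479
1880^16 ≡ 2479^2 = 6145441 ≡ 13
1880^32 ≡ 13^2 = 169
1880^64 ≡ 169^2 = 28561 ≡ 2812
1880^128 ≡ 2812^2 = 7907344 ≡ 2401
164 = 128 + 32 + 4, so 1880^164 ≡ 2401·169·1269 ≡ 942 (mod 2861)
y^r · r^s ≡ 2293·942 = 2160006 ≡ 2812 (mod 2861)

2812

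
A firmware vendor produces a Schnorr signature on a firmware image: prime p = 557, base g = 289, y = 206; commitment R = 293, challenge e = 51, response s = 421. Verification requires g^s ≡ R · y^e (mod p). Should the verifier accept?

reject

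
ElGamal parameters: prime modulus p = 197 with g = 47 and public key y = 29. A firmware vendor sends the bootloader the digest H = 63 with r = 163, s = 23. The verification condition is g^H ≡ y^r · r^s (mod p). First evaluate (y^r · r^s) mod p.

29^2 = 841 ≡ 53
29^4 ≡ 53^2 = 2809 ≡ 51
29^8 ≡ 51^2 = 2601 ≡ 40
29^16 ≡ 40^2 = 1600 ≡ 24
29^32 ≡ 24^2 = 576 ≡ 182
29^64 ≡ 182^2 = 33124 ≡ 28
29^128 ≡ 28^2 = 784 ≡ 193
163 = 128 + 32 + 2 + 1, so 29^163 ≡ 193·182·53·29 ≡ 24 (mod 197)
163^2 = 26569 ≡ 171
163^4 ≡ 171^2 = 29241 ≡ 85
163^8 ≡ 85^2 = 7225 ≡ 133
163^16 ≡ 133^2 = 17689 ≡ 156
23 = 16 + 4 + 2 + 1, so 163^23 ≡ 156·85·171·163 ≡ 143 (mod 197)
y^r · r^s ≡ 24·143 = 3432 ≡ 83 (mod 197)

83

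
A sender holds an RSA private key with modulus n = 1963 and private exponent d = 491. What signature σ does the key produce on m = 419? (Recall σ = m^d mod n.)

1036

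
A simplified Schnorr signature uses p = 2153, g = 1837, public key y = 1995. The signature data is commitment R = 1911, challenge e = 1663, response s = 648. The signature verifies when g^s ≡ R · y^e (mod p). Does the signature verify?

g^s mod p:
Squares mod 2153: 1837^1≡1837, 1837^2≡818, 1837^4≡1694, 1837^8≡1840, 1837^16≡1084, 1837^32≡1671, 1837^64≡1953, 1837^128≡1246, 1837^256≡203, 1837^512≡302
648 = 512 + 128 + 8, so 1837^648 ≡ 302·1246·1840 ≡ 469 (mod 2153)
R · y^e mod p:
Squares mod 2153: 1995^1≡1995, 1995^2≡1281, 1995^4≡375, 1995^8≡680, 1995^16≡1658, 1995^32≡1736, 1995^64≡1649, 1995^128≡2115, 1995^256≡1444, 1995^512≡1032, 1995^1024≡1442
1663 = 1024 + 512 + 64 + 32 + 16 + 8 + 4 + 2 + 1, so 1995^1663 ≡ 1442·1032·1649·1736·1658·680·375·1281·1995 ≡ 74 (mod 2153)
1911·74 = 141414 ≡ 1469 (mod 2153)
469 ≠ 1469; the check fails.

does not verify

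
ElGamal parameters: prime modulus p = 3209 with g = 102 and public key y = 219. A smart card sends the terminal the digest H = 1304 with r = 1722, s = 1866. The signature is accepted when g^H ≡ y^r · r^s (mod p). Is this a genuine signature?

genuine

Left side g^H mod p:
Squares mod 3209: 102^1≡102, 102^2≡777, 102^4≡437, 102^8≡1638, 102^16≡320, 102^32≡2921, 102^64≡2719, 102^128≡2634, 102^256≡98, 102^512≡3186, 102^1024≡529
1304 = 1024 + 256 + 16 + 8, so 102^1304 ≡ 529·98·320·1638 ≡ 1993 (mod 3209)
Right side y^r · r^s mod p:
Squares mod 3209: 219^1≡219, 219^2≡3035, 219^4≡1395, 219^8≡1371, 219^16≡2376, 219^32≡745, 219^64≡3077, 219^128≡1379, 219^256≡1913, 219^512≡1309, 219^1024≡3084
1722 = 1024 + 512 + 128 + 32 + 16 + 8 + 2, so 219^1722 ≡ 3084·1309·1379·745·2376·1371·3035 ≡ 2234 (mod 3209)
Squares mod 3209: 1722^1≡1722, 1722^2≡168, 1722^4≡2552, 1722^8≡1643, 1722^16≡680, 1722^32≡304, 1722^64≡2564, 1722^128≡2064, 1722^256≡1753, 1722^512≡1996, 1722^1024≡1647
1866 = 1024 + 512 + 256 + 64 + 8 + 2, so 1722^1866 ≡ 1647·1996·1753·2564·1643·168 ≡ 2473 (mod 3209)
2234·2473 = 5524682 ≡ 1993 (mod 3209)
1993 ≡ 1993 (mod 3209), so the signature is genuine.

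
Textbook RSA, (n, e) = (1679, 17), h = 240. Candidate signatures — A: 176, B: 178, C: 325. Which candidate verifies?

Candidate A: Squares mod 1679: 176^1≡176, 176^2≡754, 176^4≡1014, 176^8≡648, 176^16≡154; 17 = 16 + 1, so 176^17 ≡ 154·176 ≡ 240 (mod 1679)
  → matches h = 240
Candidate B: Squares mod 1679: 178^1≡178, 178^2≡1462, 178^4≡77, 178^8≡892, 178^16≡1497; 17 = 16 + 1, so 178^17 ≡ 1497·178 ≡ 1184 (mod 1679)
Candidate C: Squares mod 1679: 325^1≡325, 325^2≡1527, 325^4≡1277, 325^8≡420, 325^16≡105; 17 = 16 + 1, so 325^17 ≡ 105·325 ≡ 545 (mod 1679)

A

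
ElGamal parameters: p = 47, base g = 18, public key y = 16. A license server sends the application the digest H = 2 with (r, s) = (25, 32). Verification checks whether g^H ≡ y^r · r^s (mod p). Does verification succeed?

Left side g^H mod p:
Squares mod 47: 18^1≡18, 18^2≡42
18^2 ≡ 42 (mod 47)
Right side y^r · r^s mod p:
Squares mod 47: 16^1≡16, 16^2≡21, 16^4≡18, 16^8≡42, 16^16≡25
25 = 16 + 8 + 1, so 16^25 ≡ 25·42·16 ≡ 21 (mod 47)
Squares mod 47: 25^1≡25, 25^2≡14, 25^4≡8, 25^8≡17, 25^16≡7, 25^32≡2
25^32 ≡ 2 (mod 47)
21·2 = 42 ≡ 42 (mod 47)
42 ≡ 42 (mod 47), so the signature is genuine.

passes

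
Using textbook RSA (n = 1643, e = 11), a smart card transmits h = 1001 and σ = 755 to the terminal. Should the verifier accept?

reject

σ^11 mod 1643 = 334
334 ≠ 1001, so verification fails.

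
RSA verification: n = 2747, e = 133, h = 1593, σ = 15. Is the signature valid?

invalid

σ^2 ≡ 15^2 = 225
σ^4 ≡ 225^2 = 50625 ≡ 1179
σ^8 ≡ 1179^2 = 1390041 ≡ 59
σ^16 ≡ 59^2 = 3481 ≡ 734
σ^32 ≡ 734^2 = 538756 ≡ 344
σ^64 ≡ 344^2 = 118336 ≡ 215
σ^128 ≡ 215^2 = 46225 ≡ 2273
133 = 128 + 4 + 1, so σ^133 ≡ 2273·1179·15 ≡ 1154 (mod 2747)
1154 ≠ 1593, so verification fails.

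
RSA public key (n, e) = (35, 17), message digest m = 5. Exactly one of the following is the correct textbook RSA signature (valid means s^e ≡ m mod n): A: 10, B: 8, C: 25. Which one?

Candidate A: Squares mod 35: 10^1≡10, 10^2≡30, 10^4≡25, 10^8≡30, 10^16≡25; 17 = 16 + 1, so 10^17 ≡ 25·10 ≡ 5 (mod 35)
  → matches m = 5
Candidate B: Squares mod 35: 8^1≡8, 8^2≡29, 8^4≡1, 8^8≡1, 8^16≡1; 17 = 16 + 1, so 8^17 ≡ 1·8 ≡ 8 (mod 35)
Candidate C: Squares mod 35: 25^1≡25, 25^2≡30, 25^4≡25, 25^8≡30, 25^16≡25; 17 = 16 + 1, so 25^17 ≡ 25·25 ≡ 30 (mod 35)

A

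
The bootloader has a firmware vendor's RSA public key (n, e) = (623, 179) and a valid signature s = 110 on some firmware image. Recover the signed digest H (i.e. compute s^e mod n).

s^2 ≡ 110^2 = 12100 ≡ 263
s^4 ≡ 263^2 = 69169 ≡ 16
s^8 ≡ 16^2 = 256
s^16 ≡ 256^2 = 65536 ≡ 121
s^32 ≡ 121^2 = 14641 ≡ 312
s^64 ≡ 312^2 = 97344 ≡ 156
s^128 ≡ 156^2 = 24336 ≡ 39
179 = 128 + 32 + 16 + 2 + 1, so s^179 ≡ 39·312·121·263·110 ≡ 94 (mod 623)

94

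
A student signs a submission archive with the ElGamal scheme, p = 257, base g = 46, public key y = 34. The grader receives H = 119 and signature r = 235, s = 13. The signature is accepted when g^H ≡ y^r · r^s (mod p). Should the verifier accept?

reject

Left side g^H mod p:
46^2 = 2116 ≡ 60
46^4 ≡ 60^2 = 3600 ≡ 2
46^8 ≡ 2^2 = 4
46^16 ≡ 4^2 = 16
46^32 ≡ 16^2 = 256
46^64 ≡ 256^2 = 65536 ≡ 1
119 = 64 + 32 + 16 + 4 + 2 + 1, so 46^119 ≡ 1·256·16·2·60·46 ≡ 88 (mod 257)
Right side y^r · r^s mod p:
34^2 = 1156 ≡ 128
34^4 ≡ 128^2 = 16384 ≡ 193
34^8 ≡ 193^2 = 37249 ≡ 241
34^16 ≡ 241^2 = 58081 ≡ 256
34^32 ≡ 256^2 = 65536 ≡ 1
34^64 ≡ 1^2 = 1
34^128 ≡ 1^2 = 1
235 = 128 + 64 + 32 + 8 + 2 + 1, so 34^235 ≡ 1·1·1·241·128·34 ≡ 15 (mod 257)
235^2 = 55225 ≡ 227
235^4 ≡ 227^2 = 51529 ≡ 129
235^8 ≡ 129^2 = 16641 ≡ 193
13 = 8 + 4 + 1, so 235^13 ≡ 193·129·235 ≡ 190 (mod 257)
15·190 = 2850 ≡ 23 (mod 257)
88 ≠ 23, so verification fails.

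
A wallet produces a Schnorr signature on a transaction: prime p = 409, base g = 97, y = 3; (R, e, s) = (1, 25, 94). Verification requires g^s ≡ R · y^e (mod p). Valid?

no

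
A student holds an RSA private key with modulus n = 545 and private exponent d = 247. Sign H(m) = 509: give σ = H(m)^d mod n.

144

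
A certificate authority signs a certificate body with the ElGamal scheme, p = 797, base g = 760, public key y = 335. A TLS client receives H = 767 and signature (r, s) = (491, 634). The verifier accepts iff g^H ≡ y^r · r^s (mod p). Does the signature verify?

Left side g^H mod p:
760^2 = 577600 ≡ 572
760^4 ≡ 572^2 = 327184 ≡ 414
760^8 ≡ 414^2 = 171396 ≡ 41
760^16 ≡ 41^2 = 1681 ≡ 87
760^32 ≡ 87^2 = 7569 ≡ 396
760^64 ≡ 396^2 = 156816 ≡ 604
760^128 ≡ 604^2 = 364816 ≡ 587
760^256 ≡ 587^2 = 344569 ≡ 265
760^512 ≡ 265^2 = 70225 ≡ 89
767 = 512 + 128 + 64 + 32 + 16 + 8 + 4 + 2 + 1, so 760^767 ≡ 89·587·604·396·87·41·414·572·760 ≡ 655 (mod 797)
Right side y^r · r^s mod p:
335^2 = 112225 ≡ 645
335^4 ≡ 645^2 = 416025 ≡ 788
335^8 ≡ 788^2 = 620944 ≡ 81
335^16 ≡ 81^2 = 6561 ≡ 185
335^32 ≡ 185^2 = 34225 ≡ 751
335^64 ≡ 751^2 = 564001 ≡ 522
335^128 ≡ 522^2 = 272484 ≡ 707
335^256 ≡ 707^2 = 499849 ≡ 130
491 = 256 + 128 + 64 + 32 + 8 + 2 + 1, so 335^491 ≡ 130·707·522·751·81·645·335 ≡ 454 (mod 797)
491^2 = 241081 ≡ 387
491^4 ≡ 387^2 = 149769 ≡ 730
491^8 ≡ 730^2 = 532900 ≡ 504
491^16 ≡ 504^2 = 254016 ≡ 570
491^32 ≡ 570^2 = 324900 ≡ 521
491^64 ≡ 521^2 = 271441 ≡ 461
491^128 ≡ 461^2 = 212521 ≡ 519
491^256 ≡ 519^2 = 269361 ≡ 772
491^512 ≡ 772^2 = 595984 ≡ 625
634 = 512 + 64 + 32 + 16 + 8 + 2, so 491^634 ≡ 625·461·521·570·504·387 ≡ 737 (mod 797)
454·737 = 334598 ≡ 655 (mod 797)
655 ≡ 655 (mod 797), so the signature is genuine.

verifies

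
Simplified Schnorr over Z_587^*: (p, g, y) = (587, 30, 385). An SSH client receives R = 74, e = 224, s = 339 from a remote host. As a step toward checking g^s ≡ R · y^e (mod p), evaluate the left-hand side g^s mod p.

30^2 = 900 ≡ 313
30^4 ≡ 313^2 = 97969 ≡ 527
30^8 ≡ 527^2 = 277729 ≡ 78
30^16 ≡ 78^2 = 6084 ≡ 214
30^32 ≡ 214^2 = 45796 ≡ 10
30^64 ≡ 10^2 = 100
30^128 ≡ 100^2 = 10000 ≡ 21
30^256 ≡ 21^2 = 441
339 = 256 + 64 + 16 + 2 + 1, so 30^339 ≡ 441·100·214·313·30 ≡ 185 (mod 587)

185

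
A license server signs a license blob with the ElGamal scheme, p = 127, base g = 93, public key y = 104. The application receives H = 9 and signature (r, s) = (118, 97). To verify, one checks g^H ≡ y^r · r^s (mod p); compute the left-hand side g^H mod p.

95

93^2 = 8649 ≡ 13
93^4 ≡ 13^2 = 169 ≡ 42
93^8 ≡ 42^2 = 1764 ≡ 113
9 = 8 + 1, so 93^9 ≡ 113·93 ≡ 95 (mod 127)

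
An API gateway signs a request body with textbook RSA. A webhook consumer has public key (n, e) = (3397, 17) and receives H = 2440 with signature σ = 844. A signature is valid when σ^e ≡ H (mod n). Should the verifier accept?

accept

σ^2 ≡ 844^2 = 712336 ≡ 2363
σ^4 ≡ 2363^2 = 5583769 ≡ 2498
σ^8 ≡ 2498^2 = 6240004 ≡ 3112
σ^16 ≡ 3112^2 = 9684544 ≡ 3094
17 = 16 + 1, so σ^17 ≡ 3094·844 ≡ 2440 (mod 3397)
2440 = H, so the signature checks out.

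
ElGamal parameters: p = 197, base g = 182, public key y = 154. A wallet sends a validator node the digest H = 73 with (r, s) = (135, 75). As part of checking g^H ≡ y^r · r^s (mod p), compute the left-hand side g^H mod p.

182^2 = 33124 ≡ 28
182^4 ≡ 28^2 = 784 ≡ 193
182^8 ≡ 193^2 = 37249 ≡ 16
182^16 ≡ 16^2 = 256 ≡ 59
182^32 ≡ 59^2 = 3481 ≡ 132
182^64 ≡ 132^2 = 17424 ≡ 88
73 = 64 + 8 + 1, so 182^73 ≡ 88·16·182 ≡ 156 (mod 197)

156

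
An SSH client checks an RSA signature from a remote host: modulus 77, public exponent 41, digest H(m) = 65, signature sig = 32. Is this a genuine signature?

genuine

Squares mod 77: sig^1≡32, sig^2≡23, sig^4≡67, sig^8≡23, sig^16≡67, sig^32≡23
41 = 32 + 8 + 1, so sig^41 ≡ 23·23·32 ≡ 65 (mod 77)
sig^41 mod 77 = 65 matches H(m).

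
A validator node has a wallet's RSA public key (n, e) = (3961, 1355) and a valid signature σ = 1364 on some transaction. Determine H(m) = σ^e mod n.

523

σ^2 ≡ 1364^2 = 1860496 ≡ 2787
σ^4 ≡ 2787^2 = 7767369 ≡ 3809
σ^8 ≡ 3809^2 = 14508481 ≡ 3299
σ^16 ≡ 3299^2 = 10883401 ≡ 2534
σ^32 ≡ 2534^2 = 6421156 ≡ 375
σ^64 ≡ 375^2 = 140625 ≡ 1990
σ^128 ≡ 1990^2 = 3960100 ≡ 3061
σ^256 ≡ 3061^2 = 9369721 ≡ 1956
σ^512 ≡ 1956^2 = 3825936 ≡ 3571
σ^1024 ≡ 3571^2 = 12752041 ≡ 1582
1355 = 1024 + 256 + 64 + 8 + 2 + 1, so σ^1355 ≡ 1582·1956·1990·3299·2787·1364 ≡ 523 (mod 3961)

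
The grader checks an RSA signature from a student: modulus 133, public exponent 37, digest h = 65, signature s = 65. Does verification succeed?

s^2 ≡ 65^2 = 4225 ≡ 102
s^4 ≡ 102^2 = 10404 ≡ 30
s^8 ≡ 30^2 = 900 ≡ 102
s^16 ≡ 102^2 = 10404 ≡ 30
s^32 ≡ 30^2 = 900 ≡ 102
37 = 32 + 4 + 1, so s^37 ≡ 102·30·65 ≡ 65 (mod 133)
s^37 mod 133 = 65 matches h.

passes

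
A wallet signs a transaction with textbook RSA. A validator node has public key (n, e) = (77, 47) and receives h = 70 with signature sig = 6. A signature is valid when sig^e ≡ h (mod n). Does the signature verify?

does not verify

sig^2 ≡ 6^2 = 36
sig^4 ≡ 36^2 = 1296 ≡ 64
sig^8 ≡ 64^2 = 4096 ≡ 15
sig^16 ≡ 15^2 = 225 ≡ 71
sig^32 ≡ 71^2 = 5041 ≡ 36
47 = 32 + 8 + 4 + 2 + 1, so sig^47 ≡ 36·15·64·36·6 ≡ 41 (mod 77)
The recovered value 41 does not match the digest 70.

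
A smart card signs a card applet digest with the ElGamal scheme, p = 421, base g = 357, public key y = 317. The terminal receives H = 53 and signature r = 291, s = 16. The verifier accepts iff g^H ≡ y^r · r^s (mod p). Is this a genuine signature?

genuine

Left side g^H mod p:
357^53 mod 421 = 232
Right side y^r · r^s mod p:
317^291 mod 421 = 190
291^16 mod 421 = 307
190·307 = 58330 ≡ 232 (mod 421)
232 ≡ 232 (mod 421), so the signature is genuine.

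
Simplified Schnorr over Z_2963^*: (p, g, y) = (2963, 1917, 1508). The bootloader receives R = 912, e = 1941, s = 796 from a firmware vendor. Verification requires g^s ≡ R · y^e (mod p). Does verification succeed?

passes

g^s mod p:
1917^2 = 3674889 ≡ 769
1917^4 ≡ 769^2 = 591361 ≡ 1724
1917^8 ≡ 1724^2 = 2972176 ≡ 287
1917^16 ≡ 287^2 = 82369 ≡ 2368
1917^32 ≡ 2368^2 = 5607424 ≡ 1428
1917^64 ≡ 1428^2 = 2039184 ≡ 640
1917^128 ≡ 640^2 = 409600 ≡ 706
1917^256 ≡ 706^2 = 498436 ≡ 652
1917^512 ≡ 652^2 = 425104 ≡ 1395
796 = 512 + 256 + 16 + 8 + 4, so 1917^796 ≡ 1395·652·2368·287·1724 ≡ 2075 (mod 2963)
R · y^e mod p:
1508^2 = 2274064 ≡ 1443
1508^4 ≡ 1443^2 = 2082249 ≡ 2223
1508^8 ≡ 2223^2 = 4941729 ≡ 2408
1508^16 ≡ 2408^2 = 5798464 ≡ 2836
1508^32 ≡ 2836^2 = 8042896 ≡ 1314
1508^64 ≡ 1314^2 = 1726596 ≡ 2130
1508^128 ≡ 2130^2 = 4536900 ≡ 547
1508^256 ≡ 547^2 = 299209 ≡ 2909
1508^512 ≡ 2909^2 = 8462281 ≡ 2916
1508^1024 ≡ 2916^2 = 8503056 ≡ 2209
1941 = 1024 + 512 + 256 + 128 + 16 + 4 + 1, so 1508^1941 ≡ 2209·2916·2909·547·2836·2223·1508 ≡ 77 (mod 2963)
912·77 = 70224 ≡ 2075 (mod 2963)
2075 ≡ 2075 (mod 2963); signature holds.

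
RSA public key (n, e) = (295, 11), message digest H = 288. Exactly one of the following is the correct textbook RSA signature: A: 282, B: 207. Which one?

B

Candidate A: Squares mod 295: 282^1≡282, 282^2≡169, 282^4≡241, 282^8≡261; 11 = 8 + 2 + 1, so 282^11 ≡ 261·169·282 ≡ 63 (mod 295)
Candidate B: Squares mod 295: 207^1≡207, 207^2≡74, 207^4≡166, 207^8≡121; 11 = 8 + 2 + 1, so 207^11 ≡ 121·74·207 ≡ 288 (mod 295)
  → matches H = 288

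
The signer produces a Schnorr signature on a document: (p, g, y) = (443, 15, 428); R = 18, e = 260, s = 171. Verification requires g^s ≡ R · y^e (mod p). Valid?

yes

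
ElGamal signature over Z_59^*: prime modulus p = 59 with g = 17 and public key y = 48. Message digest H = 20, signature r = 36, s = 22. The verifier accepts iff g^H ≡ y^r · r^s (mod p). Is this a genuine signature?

Left side g^H mod p:
17^20 mod 59 = 26
Right side y^r · r^s mod p:
48^36 mod 59 = 57
36^22 mod 59 = 17
57·17 = 969 ≡ 25 (mod 59)
26 ≠ 25, so verification fails.

forged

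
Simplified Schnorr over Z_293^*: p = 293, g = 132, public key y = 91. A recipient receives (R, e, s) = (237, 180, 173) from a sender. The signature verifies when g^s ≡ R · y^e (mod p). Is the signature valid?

g^s mod p:
132^2 = 17424 ≡ 137
132^4 ≡ 137^2 = 18769 ≡ 17
132^8 ≡ 17^2 = 289
132^16 ≡ 289^2 = 83521 ≡ 16
132^32 ≡ 16^2 = 256
132^64 ≡ 256^2 = 65536 ≡ 197
132^128 ≡ 197^2 = 38809 ≡ 133
173 = 128 + 32 + 8 + 4 + 1, so 132^173 ≡ 133·256·289·17·132 ≡ 267 (mod 293)
R · y^e mod p:
91^2 = 8281 ≡ 77
91^4 ≡ 77^2 = 5929 ≡ 69
91^8 ≡ 69^2 = 4761 ≡ 73
91^16 ≡ 73^2 = 5329 ≡ 55
91^32 ≡ 55^2 = 3025 ≡ 95
91^64 ≡ 95^2 = 9025 ≡ 235
91^128 ≡ 235^2 = 55225 ≡ 141
180 = 128 + 32 + 16 + 4, so 91^180 ≡ 141·95·55·69 ≡ 283 (mod 293)
237·283 = 67071 ≡ 267 (mod 293)
267 ≡ 267 (mod 293); signature holds.

valid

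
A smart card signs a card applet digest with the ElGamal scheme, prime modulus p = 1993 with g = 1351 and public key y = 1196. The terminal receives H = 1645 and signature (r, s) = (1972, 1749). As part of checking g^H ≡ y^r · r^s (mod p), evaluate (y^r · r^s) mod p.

1196^1972 mod 1993 = 1639
1972^1749 mod 1993 = 1516
y^r · r^s ≡ 1639·1516 = 2484724 ≡ 1446 (mod 1993)

1446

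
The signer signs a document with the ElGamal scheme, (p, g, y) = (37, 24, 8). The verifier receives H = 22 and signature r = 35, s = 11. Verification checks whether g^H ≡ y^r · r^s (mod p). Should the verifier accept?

Left side g^H mod p:
24^2 = 576 ≡ 21
24^4 ≡ 21^2 = 441 ≡ 34
24^8 ≡ 34^2 = 1156 ≡ 9
24^16 ≡ 9^2 = 81 ≡ 7
22 = 16 + 4 + 2, so 24^22 ≡ 7·34·21 ≡ 3 (mod 37)
Right side y^r · r^s mod p:
8^2 = 64 ≡ 27
8^4 ≡ 27^2 = 729 ≡ 26
8^8 ≡ 26^2 = 676 ≡ 10
8^16 ≡ 10^2 = 100 ≡ 26
8^32 ≡ 26^2 = 676 ≡ 10
35 = 32 + 2 + 1, so 8^35 ≡ 10·27·8 ≡ 14 (mod 37)
35^2 = 1225 ≡ 4
35^4 ≡ 4^2 = 16
35^8 ≡ 16^2 = 256 ≡ 34
11 = 8 + 2 + 1, so 35^11 ≡ 34·4·35 ≡ 24 (mod 37)
14·24 = 336 ≡ 3 (mod 37)
3 ≡ 3 (mod 37), so the signature is genuine.

accept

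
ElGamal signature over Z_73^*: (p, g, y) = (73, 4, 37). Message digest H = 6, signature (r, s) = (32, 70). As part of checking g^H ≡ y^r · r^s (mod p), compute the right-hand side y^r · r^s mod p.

8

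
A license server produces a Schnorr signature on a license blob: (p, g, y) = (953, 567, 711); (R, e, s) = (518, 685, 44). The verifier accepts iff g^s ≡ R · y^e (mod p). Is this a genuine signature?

forged

g^s mod p:
567^2 = 321489 ≡ 328
567^4 ≡ 328^2 = 107584 ≡ 848
567^8 ≡ 848^2 = 719104 ≡ 542
567^16 ≡ 542^2 = 293764 ≡ 240
567^32 ≡ 240^2 = 57600 ≡ 420
44 = 32 + 8 + 4, so 567^44 ≡ 420·542·848 ≡ 946 (mod 953)
R · y^e mod p:
711^2 = 505521 ≡ 431
711^4 ≡ 431^2 = 185761 ≡ 879
711^8 ≡ 879^2 = 772641 ≡ 711
711^16 ≡ 711^2 = 505521 ≡ 431
711^32 ≡ 431^2 = 185761 ≡ 879
711^64 ≡ 879^2 = 772641 ≡ 711
711^128 ≡ 711^2 = 505521 ≡ 431
711^256 ≡ 431^2 = 185761 ≡ 879
711^512 ≡ 879^2 = 772641 ≡ 711
685 = 512 + 128 + 32 + 8 + 4 + 1, so 711^685 ≡ 711·431·879·711·879·711 ≡ 508 (mod 953)
518·508 = 263144 ≡ 116 (mod 953)
946 ≠ 116; the check fails.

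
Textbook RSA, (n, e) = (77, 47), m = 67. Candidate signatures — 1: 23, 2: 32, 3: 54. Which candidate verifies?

1

Candidate 1: Squares mod 77: 23^1≡23, 23^2≡67, 23^4≡23, 23^8≡67, 23^16≡23, 23^32≡67; 47 = 32 + 8 + 4 + 2 + 1, so 23^47 ≡ 67·67·23·67·23 ≡ 67 (mod 77)
  → matches m = 67
Candidate 2: Squares mod 77: 32^1≡32, 32^2≡23, 32^4≡67, 32^8≡23, 32^16≡67, 32^32≡23; 47 = 32 + 8 + 4 + 2 + 1, so 32^47 ≡ 23·23·67·23·32 ≡ 65 (mod 77)
Candidate 3: Squares mod 77: 54^1≡54, 54^2≡67, 54^4≡23, 54^8≡67, 54^16≡23, 54^32≡67; 47 = 32 + 8 + 4 + 2 + 1, so 54^47 ≡ 67·67·23·67·54 ≡ 10 (mod 77)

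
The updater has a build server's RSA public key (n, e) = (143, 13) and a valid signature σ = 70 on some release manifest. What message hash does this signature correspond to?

31

σ^13 mod 143 = 31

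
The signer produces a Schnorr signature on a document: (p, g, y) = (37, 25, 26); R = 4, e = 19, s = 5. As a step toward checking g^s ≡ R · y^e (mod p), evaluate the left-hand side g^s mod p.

25^2 = 625 ≡ 33
25^4 ≡ 33^2 = 1089 ≡ 16
5 = 4 + 1, so 25^5 ≡ 16·25 ≡ 30 (mod 37)

30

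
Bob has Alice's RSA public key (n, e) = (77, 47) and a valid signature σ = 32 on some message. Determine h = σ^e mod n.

σ^2 ≡ 32^2 = 1024 ≡ 23
σ^4 ≡ 23^2 = 529 ≡ 67
σ^8 ≡ 67^2 = 4489 ≡ 23
σ^16 ≡ 23^2 = 529 ≡ 67
σ^32 ≡ 67^2 = 4489 ≡ 23
47 = 32 + 8 + 4 + 2 + 1, so σ^47 ≡ 23·23·67·23·32 ≡ 65 (mod 77)

65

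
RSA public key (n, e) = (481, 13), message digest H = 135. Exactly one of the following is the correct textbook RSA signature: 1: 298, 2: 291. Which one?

2

Candidate 1: 298^2 = 88804 ≡ 300; 298^4 ≡ 300^2 = 90000 ≡ 53; 298^8 ≡ 53^2 = 2809 ≡ 404; 13 = 8 + 4 + 1, so 298^13 ≡ 404·53·298 ≡ 311 (mod 481)
Candidate 2: 291^2 = 84681 ≡ 25; 291^4 ≡ 25^2 = 625 ≡ 144; 291^8 ≡ 144^2 = 20736 ≡ 53; 13 = 8 + 4 + 1, so 291^13 ≡ 53·144·291 ≡ 135 (mod 481)
  → matches H = 135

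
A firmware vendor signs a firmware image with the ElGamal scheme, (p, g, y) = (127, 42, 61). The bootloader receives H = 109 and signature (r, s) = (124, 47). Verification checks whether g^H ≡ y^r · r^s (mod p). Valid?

Left side g^H mod p:
42^109 mod 127 = 41
Right side y^r · r^s mod p:
61^124 mod 127 = 117
124^47 mod 127 = 34
117·34 = 3978 ≡ 41 (mod 127)
41 ≡ 41 (mod 127), so the signature is genuine.

yes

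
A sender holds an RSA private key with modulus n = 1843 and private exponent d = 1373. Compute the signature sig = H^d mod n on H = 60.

H^2 ≡ 60^2 = 3600 ≡ 1757
H^4 ≡ 1757^2 = 3087049 ≡ 24
H^8 ≡ 24^2 = 576
H^16 ≡ 576^2 = 331776 ≡ 36
H^32 ≡ 36^2 = 1296
H^64 ≡ 1296^2 = 1679616 ≡ 643
H^128 ≡ 643^2 = 413449 ≡ 617
H^256 ≡ 617^2 = 380689 ≡ 1031
H^512 ≡ 1031^2 = 1062961 ≡ 1393
H^1024 ≡ 1393^2 = 1940449 ≡ 1613
1373 = 1024 + 256 + 64 + 16 + 8 + 4 + 1, so H^1373 ≡ 1613·1031·643·36·576·24·60 ≡ 718 (mod 1843)

718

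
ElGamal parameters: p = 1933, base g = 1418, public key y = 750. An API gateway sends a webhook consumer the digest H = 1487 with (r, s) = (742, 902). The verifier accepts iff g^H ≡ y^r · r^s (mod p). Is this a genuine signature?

Left side g^H mod p:
Squares mod 1933: 1418^1≡1418, 1418^2≡404, 1418^4≡844, 1418^8≡992, 1418^16≡167, 1418^32≡827, 1418^64≡1580, 1418^128≡897, 1418^256≡481, 1418^512≡1334, 1418^1024≡1196
1487 = 1024 + 256 + 128 + 64 + 8 + 4 + 2 + 1, so 1418^1487 ≡ 1196·481·897·1580·992·844·404·1418 ≡ 1909 (mod 1933)
Right side y^r · r^s mod p:
Squares mod 1933: 750^1≡750, 750^2≡1930, 750^4≡9, 750^8≡81, 750^16≡762, 750^32≡744, 750^64≡698, 750^128≡88, 750^256≡12, 750^512≡144
742 = 512 + 128 + 64 + 32 + 4 + 2, so 750^742 ≡ 144·88·698·744·9·1930 ≡ 62 (mod 1933)
Squares mod 1933: 742^1≡742, 742^2≡1592, 742^4≡301, 742^8≡1683, 742^16≡644, 742^32≡1074, 742^64≡1408, 742^128≡1139, 742^256≡278, 742^512≡1897
902 = 512 + 256 + 128 + 4 + 2, so 742^902 ≡ 1897·278·1139·301·1592 ≡ 1852 (mod 1933)
62·1852 = 114824 ≡ 777 (mod 1933)
1909 ≠ 777, so verification fails.

forged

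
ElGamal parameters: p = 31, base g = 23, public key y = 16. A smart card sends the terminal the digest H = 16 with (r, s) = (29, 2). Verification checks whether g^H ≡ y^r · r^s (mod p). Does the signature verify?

Left side g^H mod p:
23^2 = 529 ≡ 2
23^4 ≡ 2^2 = 4
23^8 ≡ 4^2 = 16
23^16 ≡ 16^2 = 256 ≡ 8
Right side y^r · r^s mod p:
16^2 = 256 ≡ 8
16^4 ≡ 8^2 = 64 ≡ 2
16^8 ≡ 2^2 = 4
16^16 ≡ 4^2 = 16
29 = 16 + 8 + 4 + 1, so 16^29 ≡ 16·4·2·16 ≡ 2 (mod 31)
29^2 = 841 ≡ 4
2·4 = 8 ≡ 8 (mod 31)
8 ≡ 8 (mod 31), so the signature is genuine.

verifies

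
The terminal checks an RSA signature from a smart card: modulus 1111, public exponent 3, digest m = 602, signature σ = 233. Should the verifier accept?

accept

σ^2 ≡ 233^2 = 54289 ≡ 961
3 = 2 + 1, so σ^3 ≡ 961·233 ≡ 602 (mod 1111)
602 = m, so the signature checks out.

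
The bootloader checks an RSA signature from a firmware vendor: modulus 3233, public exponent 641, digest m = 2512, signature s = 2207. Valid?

s^2 ≡ 2207^2 = 4870849 ≡ 1951
s^4 ≡ 1951^2 = 3806401 ≡ 1160
s^8 ≡ 1160^2 = 1345600 ≡ 672
s^16 ≡ 672^2 = 451584 ≡ 2197
s^32 ≡ 2197^2 = 4826809 ≡ 3173
s^64 ≡ 3173^2 = 10067929 ≡ 367
s^128 ≡ 367^2 = 134689 ≡ 2136
s^256 ≡ 2136^2 = 4562496 ≡ 733
s^512 ≡ 733^2 = 537289 ≡ 611
641 = 512 + 128 + 1, so s^641 ≡ 611·2136·2207 ≡ 2512 (mod 3233)
Since 2512 equals the digest 2512, verification succeeds.

yes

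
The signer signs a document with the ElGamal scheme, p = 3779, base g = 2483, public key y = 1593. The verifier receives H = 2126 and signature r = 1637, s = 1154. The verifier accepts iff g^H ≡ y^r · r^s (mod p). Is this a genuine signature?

forged

Left side g^H mod p:
Squares mod 3779: 2483^1≡2483, 2483^2≡1740, 2483^4≡621, 2483^8≡183, 2483^16≡3257, 2483^32≡396, 2483^64≡1877, 2483^128≡1101, 2483^256≡2921, 2483^512≡3038, 2483^1024≡1126, 2483^2048≡1911
2126 = 2048 + 64 + 8 + 4 + 2, so 2483^2126 ≡ 1911·1877·183·621·1740 ≡ 553 (mod 3779)
Right side y^r · r^s mod p:
Squares mod 3779: 1593^1≡1593, 1593^2≡1940, 1593^4≡3495, 1593^8≡1297, 1593^16≡554, 1593^32≡817, 1593^64≡2385, 1593^128≡830, 1593^256≡1122, 1593^512≡477, 1593^1024≡789
1637 = 1024 + 512 + 64 + 32 + 4 + 1, so 1593^1637 ≡ 789·477·2385·817·3495·1593 ≡ 977 (mod 3779)
Squares mod 3779: 1637^1≡1637, 1637^2≡458, 1637^4≡1919, 1637^8≡1815, 1637^16≡2716, 1637^32≡48, 1637^64≡2304, 1637^128≡2700, 1637^256≡309, 1637^512≡1006, 1637^1024≡3043
1154 = 1024 + 128 + 2, so 1637^1154 ≡ 3043·2700·458 ≡ 539 (mod 3779)
977·539 = 526603 ≡ 1322 (mod 3779)
553 ≠ 1322, so verification fails.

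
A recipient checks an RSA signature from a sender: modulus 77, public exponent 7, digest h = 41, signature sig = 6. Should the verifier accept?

sig^2 ≡ 6^2 = 36
sig^4 ≡ 36^2 = 1296 ≡ 64
7 = 4 + 2 + 1, so sig^7 ≡ 64·36·6 ≡ 41 (mod 77)
sig^7 mod 77 = 41 matches h.

accept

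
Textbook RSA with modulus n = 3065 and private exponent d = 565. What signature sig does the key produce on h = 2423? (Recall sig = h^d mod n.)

1243

Squares mod 3065: h^1≡2423, h^2≡1454, h^4≡2331, h^8≡2381, h^16≡1976, h^32≡2831, h^64≡2651, h^128≡2821, h^256≡1301, h^512≡721
565 = 512 + 32 + 16 + 4 + 1, so h^565 ≡ 721·2831·1976·2331·2423 ≡ 1243 (mod 3065)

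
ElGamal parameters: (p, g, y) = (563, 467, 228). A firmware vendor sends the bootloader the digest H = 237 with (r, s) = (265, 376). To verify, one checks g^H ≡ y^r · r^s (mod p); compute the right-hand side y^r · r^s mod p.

438

228^2 = 51984 ≡ 188
228^4 ≡ 188^2 = 35344 ≡ 438
228^8 ≡ 438^2 = 191844 ≡ 424
228^16 ≡ 424^2 = 179776 ≡ 179
228^32 ≡ 179^2 = 32041 ≡ 513
228^64 ≡ 513^2 = 263169 ≡ 248
228^128 ≡ 248^2 = 61504 ≡ 137
228^256 ≡ 137^2 = 18769 ≡ 190
265 = 256 + 8 + 1, so 228^265 ≡ 190·424·228 ≡ 368 (mod 563)
265^2 = 70225 ≡ 413
265^4 ≡ 413^2 = 170569 ≡ 543
265^8 ≡ 543^2 = 294849 ≡ 400
265^16 ≡ 400^2 = 160000 ≡ 108
265^32 ≡ 108^2 = 11664 ≡ 404
265^64 ≡ 404^2 = 163216 ≡ 509
265^128 ≡ 509^2 = 259081 ≡ 101
265^256 ≡ 101^2 = 10201 ≡ 67
376 = 256 + 64 + 32 + 16 + 8, so 265^376 ≡ 67·509·404·108·400 ≡ 145 (mod 563)
y^r · r^s ≡ 368·145 = 53360 ≡ 438 (mod 563)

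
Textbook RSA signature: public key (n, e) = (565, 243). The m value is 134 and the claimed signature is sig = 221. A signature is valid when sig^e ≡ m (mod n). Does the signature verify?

does not verify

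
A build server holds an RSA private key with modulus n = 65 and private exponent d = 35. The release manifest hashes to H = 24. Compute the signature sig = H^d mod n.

Squares mod 65: H^1≡24, H^2≡56, H^4≡16, H^8≡61, H^16≡16, H^32≡61
35 = 32 + 2 + 1, so H^35 ≡ 61·56·24 ≡ 19 (mod 65)

19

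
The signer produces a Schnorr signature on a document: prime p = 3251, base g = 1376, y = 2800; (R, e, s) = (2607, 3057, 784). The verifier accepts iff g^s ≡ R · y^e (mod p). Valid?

g^s mod p:
Squares mod 3251: 1376^1≡1376, 1376^2≡1294, 1376^4≡171, 1376^8≡3233, 1376^16≡324, 1376^32≡944, 1376^64≡362, 1376^128≡1004, 1376^256≡206, 1376^512≡173
784 = 512 + 256 + 16, so 1376^784 ≡ 173·206·324 ≡ 2411 (mod 3251)
R · y^e mod p:
Squares mod 3251: 2800^1≡2800, 2800^2≡1839, 2800^4≡881, 2800^8≡2423, 2800^16≡2874, 2800^32≡2336, 2800^64≡1718, 2800^128≡2867, 2800^256≡1161, 2800^512≡2007, 2800^1024≡60, 2800^2048≡349
3057 = 2048 + 512 + 256 + 128 + 64 + 32 + 16 + 1, so 2800^3057 ≡ 349·2007·1161·2867·1718·2336·2874·2800 ≡ 284 (mod 3251)
2607·284 = 740388 ≡ 2411 (mod 3251)
2411 ≡ 2411 (mod 3251); signature holds.

yes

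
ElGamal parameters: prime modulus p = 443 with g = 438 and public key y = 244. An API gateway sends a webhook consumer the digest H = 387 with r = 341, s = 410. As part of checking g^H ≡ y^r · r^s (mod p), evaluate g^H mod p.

411

438^2 = 191844 ≡ 25
438^4 ≡ 25^2 = 625 ≡ 182
438^8 ≡ 182^2 = 33124 ≡ 342
438^16 ≡ 342^2 = 116964 ≡ 12
438^32 ≡ 12^2 = 144
438^64 ≡ 144^2 = 20736 ≡ 358
438^128 ≡ 358^2 = 128164 ≡ 137
438^256 ≡ 137^2 = 18769 ≡ 163
387 = 256 + 128 + 2 + 1, so 438^387 ≡ 163·137·25·438 ≡ 411 (mod 443)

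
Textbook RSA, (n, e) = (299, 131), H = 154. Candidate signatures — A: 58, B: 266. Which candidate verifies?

B

Candidate A: Squares mod 299: 58^1≡58, 58^2≡75, 58^4≡243, 58^8≡146, 58^16≡87, 58^32≡94, 58^64≡165, 58^128≡16; 131 = 128 + 2 + 1, so 58^131 ≡ 16·75·58 ≡ 232 (mod 299)
Candidate B: Squares mod 299: 266^1≡266, 266^2≡192, 266^4≡87, 266^8≡94, 266^16≡165, 266^32≡16, 266^64≡256, 266^128≡55; 131 = 128 + 2 + 1, so 266^131 ≡ 55·192·266 ≡ 154 (mod 299)
  → matches H = 154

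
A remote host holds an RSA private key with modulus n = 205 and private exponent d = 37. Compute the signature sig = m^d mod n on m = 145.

140

m^37 mod 205 = 140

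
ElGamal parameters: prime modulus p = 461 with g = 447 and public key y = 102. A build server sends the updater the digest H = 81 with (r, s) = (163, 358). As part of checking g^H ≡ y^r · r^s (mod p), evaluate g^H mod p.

393

447^2 = 199809 ≡ 196
447^4 ≡ 196^2 = 38416 ≡ 153
447^8 ≡ 153^2 = 23409 ≡ 359
447^16 ≡ 359^2 = 128881 ≡ 262
447^32 ≡ 262^2 = 68644 ≡ 416
447^64 ≡ 416^2 = 173056 ≡ 181
81 = 64 + 16 + 1, so 447^81 ≡ 181·262·447 ≡ 393 (mod 461)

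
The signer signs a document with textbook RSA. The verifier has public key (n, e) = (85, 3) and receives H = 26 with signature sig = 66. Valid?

Squares mod 85: sig^1≡66, sig^2≡21
3 = 2 + 1, so sig^3 ≡ 21·66 ≡ 26 (mod 85)
sig^3 mod 85 = 26 matches H.

yes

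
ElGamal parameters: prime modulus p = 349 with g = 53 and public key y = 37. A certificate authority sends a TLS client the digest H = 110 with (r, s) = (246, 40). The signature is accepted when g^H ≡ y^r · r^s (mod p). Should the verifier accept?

Left side g^H mod p:
53^2 = 2809 ≡ 17
53^4 ≡ 17^2 = 289
53^8 ≡ 289^2 = 83521 ≡ 110
53^16 ≡ 110^2 = 12100 ≡ 234
53^32 ≡ 234^2 = 54756 ≡ 312
53^64 ≡ 312^2 = 97344 ≡ 322
110 = 64 + 32 + 8 + 4 + 2, so 53^110 ≡ 322·312·110·289·17 ≡ 181 (mod 349)
Right side y^r · r^s mod p:
37^2 = 1369 ≡ 322
37^4 ≡ 322^2 = 103684 ≡ 31
37^8 ≡ 31^2 = 961 ≡ 263
37^16 ≡ 263^2 = 69169 ≡ 67
37^32 ≡ 67^2 = 4489 ≡ 301
37^64 ≡ 301^2 = 90601 ≡ 210
37^128 ≡ 210^2 = 44100 ≡ 126
246 = 128 + 64 + 32 + 16 + 4 + 2, so 37^246 ≡ 126·210·301·67·31·322 ≡ 88 (mod 349)
246^2 = 60516 ≡ 139
246^4 ≡ 139^2 = 19321 ≡ 126
246^8 ≡ 126^2 = 15876 ≡ 171
246^16 ≡ 171^2 = 29241 ≡ 274
246^32 ≡ 274^2 = 75076 ≡ 41
40 = 32 + 8, so 246^40 ≡ 41·171 ≡ 31 (mod 349)
88·31 = 2728 ≡ 285 (mod 349)
181 ≠ 285, so verification fails.

reject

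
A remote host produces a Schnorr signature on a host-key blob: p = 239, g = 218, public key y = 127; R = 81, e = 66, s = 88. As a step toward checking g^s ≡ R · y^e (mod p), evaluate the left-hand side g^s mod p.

144

218^2 = 47524 ≡ 202
218^4 ≡ 202^2 = 40804 ≡ 174
218^8 ≡ 174^2 = 30276 ≡ 162
218^16 ≡ 162^2 = 26244 ≡ 193
218^32 ≡ 193^2 = 37249 ≡ 204
218^64 ≡ 204^2 = 41616 ≡ 30
88 = 64 + 16 + 8, so 218^88 ≡ 30·193·162 ≡ 144 (mod 239)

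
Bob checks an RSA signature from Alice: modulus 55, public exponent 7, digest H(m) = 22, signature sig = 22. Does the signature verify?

does not verify

sig^2 ≡ 22^2 = 484 ≡ 44
sig^4 ≡ 44^2 = 1936 ≡ 11
7 = 4 + 2 + 1, so sig^7 ≡ 11·44·22 ≡ 33 (mod 55)
sig^7 mod 55 = 33, but H(m) = 22.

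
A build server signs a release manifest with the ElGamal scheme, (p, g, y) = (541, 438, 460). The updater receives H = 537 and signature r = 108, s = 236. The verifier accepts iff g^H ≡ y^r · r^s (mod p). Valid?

no

Left side g^H mod p:
438^2 = 191844 ≡ 330
438^4 ≡ 330^2 = 108900 ≡ 159
438^8 ≡ 159^2 = 25281 ≡ 395
438^16 ≡ 395^2 = 156025 ≡ 217
438^32 ≡ 217^2 = 47089 ≡ 22
438^64 ≡ 22^2 = 484
438^128 ≡ 484^2 = 234256 ≡ 3
438^256 ≡ 3^2 = 9
438^512 ≡ 9^2 = 81
537 = 512 + 16 + 8 + 1, so 438^537 ≡ 81·217·395·438 ≡ 64 (mod 541)
Right side y^r · r^s mod p:
460^2 = 211600 ≡ 69
460^4 ≡ 69^2 = 4761 ≡ 433
460^8 ≡ 433^2 = 187489 ≡ 303
460^16 ≡ 303^2 = 91809 ≡ 380
460^32 ≡ 380^2 = 144400 ≡ 494
460^64 ≡ 494^2 = 244036 ≡ 45
108 = 64 + 32 + 8 + 4, so 460^108 ≡ 45·494·303·433 ≡ 48 (mod 541)
108^2 = 11664 ≡ 303
108^4 ≡ 303^2 = 91809 ≡ 380
108^8 ≡ 380^2 = 144400 ≡ 494
108^16 ≡ 494^2 = 244036 ≡ 45
108^32 ≡ 45^2 = 2025 ≡ 402
108^64 ≡ 402^2 = 161604 ≡ 386
108^128 ≡ 386^2 = 148996 ≡ 221
236 = 128 + 64 + 32 + 8 + 4, so 108^236 ≡ 221·386·402·494·380 ≡ 354 (mod 541)
48·354 = 16992 ≡ 221 (mod 541)
64 ≠ 221, so verification fails.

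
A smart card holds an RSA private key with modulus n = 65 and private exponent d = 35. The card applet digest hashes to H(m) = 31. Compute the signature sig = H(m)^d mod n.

(H(m))^2 ≡ 31^2 = 961 ≡ 51
(H(m))^4 ≡ 51^2 = 2601 ≡ 1
(H(m))^8 ≡ 1^2 = 1
(H(m))^16 ≡ 1^2 = 1
(H(m))^32 ≡ 1^2 = 1
35 = 32 + 2 + 1, so (H(m))^35 ≡ 1·51·31 ≡ 21 (mod 65)

21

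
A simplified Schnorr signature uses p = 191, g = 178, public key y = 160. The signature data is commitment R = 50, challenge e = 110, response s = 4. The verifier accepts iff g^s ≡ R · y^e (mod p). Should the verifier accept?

g^s mod p:
Squares mod 191: 178^1≡178, 178^2≡169, 178^4≡102
178^4 ≡ 102 (mod 191)
R · y^e mod p:
Squares mod 191: 160^1≡160, 160^2≡6, 160^4≡36, 160^8≡150, 160^16≡153, 160^32≡107, 160^64≡180
110 = 64 + 32 + 8 + 4 + 2, so 160^110 ≡ 180·107·150·36·6 ≡ 69 (mod 191)
50·69 = 3450 ≡ 12 (mod 191)
102 ≠ 12; the check fails.

reject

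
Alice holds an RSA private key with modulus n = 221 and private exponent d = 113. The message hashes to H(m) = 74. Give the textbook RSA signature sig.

159

(H(m))^113 mod 221 = 159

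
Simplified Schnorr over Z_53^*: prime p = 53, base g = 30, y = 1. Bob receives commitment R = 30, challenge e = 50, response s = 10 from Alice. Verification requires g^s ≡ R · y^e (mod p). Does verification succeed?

fails

g^s mod p:
30^10 mod 53 = 52
R · y^e mod p:
1^50 mod 53 = 1
30·1 = 30 ≡ 30 (mod 53)
52 ≠ 30; the check fails.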